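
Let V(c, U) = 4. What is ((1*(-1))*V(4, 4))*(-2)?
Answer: 8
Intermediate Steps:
((1*(-1))*V(4, 4))*(-2) = ((1*(-1))*4)*(-2) = -1*4*(-2) = -4*(-2) = 8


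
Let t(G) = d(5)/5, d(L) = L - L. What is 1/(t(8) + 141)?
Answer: 1/141 ≈ 0.0070922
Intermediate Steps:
d(L) = 0
t(G) = 0 (t(G) = 0/5 = 0*(⅕) = 0)
1/(t(8) + 141) = 1/(0 + 141) = 1/141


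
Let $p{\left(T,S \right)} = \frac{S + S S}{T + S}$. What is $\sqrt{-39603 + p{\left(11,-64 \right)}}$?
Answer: $\frac{i \sqrt{111458523}}{53} \approx 199.2 i$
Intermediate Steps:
$p{\left(T,S \right)} = \frac{S + S^{2}}{S + T}$
$\sqrt{-39603 + p{\left(11,-64 \right)}} = \sqrt{-39603 - \frac{64 \left(1 - 64\right)}{-64 + 11}} = \sqrt{-39603 - 64 \frac{1}{-53} \left(-63\right)} = \sqrt{-39603 - \left(- \frac{64}{53}\right) \left(-63\right)} = \sqrt{-39603 - \frac{4032}{53}} = \sqrt{- \frac{2102991}{53}} = \frac{i \sqrt{111458523}}{53}$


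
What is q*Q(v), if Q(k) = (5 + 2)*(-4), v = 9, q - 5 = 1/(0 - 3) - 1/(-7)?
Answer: -404/3 ≈ -134.67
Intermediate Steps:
q = 101/21 (q = 5 + (1/(0 - 3) - 1/(-7)) = 5 + (1/(-3) - 1*(-⅐)) = 5 + (1*(-⅓) + ⅐) = 5 + (-⅓ + ⅐) = 5 - 4/21 = 101/21 ≈ 4.8095)
Q(k) = -28 (Q(k) = 7*(-4) = -28)
q*Q(v) = (101/21)*(-28) = -404/3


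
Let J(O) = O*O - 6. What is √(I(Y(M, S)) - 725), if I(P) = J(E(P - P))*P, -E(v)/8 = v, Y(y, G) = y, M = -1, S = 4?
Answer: I*√719 ≈ 26.814*I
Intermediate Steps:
E(v) = -8*v
J(O) = -6 + O² (J(O) = O² - 6 = -6 + O²)
I(P) = -6*P (I(P) = (-6 + (-8*(P - P))²)*P = (-6 + (-8*0)²)*P = (-6 + 0²)*P = (-6 + 0)*P = -6*P)
√(I(Y(M, S)) - 725) = √(-6*(-1) - 725) = √(6 - 725) = √(-719) = I*√719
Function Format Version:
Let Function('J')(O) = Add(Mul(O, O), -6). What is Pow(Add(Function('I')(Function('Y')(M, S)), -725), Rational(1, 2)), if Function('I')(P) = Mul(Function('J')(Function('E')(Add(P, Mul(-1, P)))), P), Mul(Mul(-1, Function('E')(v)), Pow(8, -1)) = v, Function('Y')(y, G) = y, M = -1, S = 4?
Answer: Mul(I, Pow(719, Rational(1, 2))) ≈ Mul(26.814, I)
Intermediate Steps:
Function('E')(v) = Mul(-8, v)
Function('J')(O) = Add(-6, Pow(O, 2)) (Function('J')(O) = Add(Pow(O, 2), -6) = Add(-6, Pow(O, 2)))
Function('I')(P) = Mul(-6, P) (Function('I')(P) = Mul(Add(-6, Pow(Mul(-8, Add(P, Mul(-1, P))), 2)), P) = Mul(Add(-6, Pow(Mul(-8, 0), 2)), P) = Mul(Add(-6, Pow(0, 2)), P) = Mul(Add(-6, 0), P) = Mul(-6, P))
Pow(Add(Function('I')(Function('Y')(M, S)), -725), Rational(1, 2)) = Pow(Add(Mul(-6, -1), -725), Rational(1, 2)) = Pow(Add(6, -725), Rational(1, 2)) = Pow(-719, Rational(1, 2)) = Mul(I, Pow(719, Rational(1, 2)))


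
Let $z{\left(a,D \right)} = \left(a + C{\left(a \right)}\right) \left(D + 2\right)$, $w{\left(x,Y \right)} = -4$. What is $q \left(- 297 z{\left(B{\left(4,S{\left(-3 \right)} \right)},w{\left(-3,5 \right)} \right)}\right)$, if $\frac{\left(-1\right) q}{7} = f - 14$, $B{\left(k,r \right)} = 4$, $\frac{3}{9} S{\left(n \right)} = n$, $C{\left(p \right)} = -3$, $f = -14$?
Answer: $116424$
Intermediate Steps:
$S{\left(n \right)} = 3 n$
$z{\left(a,D \right)} = \left(-3 + a\right) \left(2 + D\right)$ ($z{\left(a,D \right)} = \left(a - 3\right) \left(D + 2\right) = \left(-3 + a\right) \left(2 + D\right)$)
$q = 196$ ($q = - 7 \left(-14 - 14\right) = \left(-7\right) \left(-28\right) = 196$)
$q \left(- 297 z{\left(B{\left(4,S{\left(-3 \right)} \right)},w{\left(-3,5 \right)} \right)}\right) = 196 \left(- 297 \left(-6 - -12 + 2 \cdot 4 - 16\right)\right) = 196 \left(- 297 \left(-6 + 12 + 8 - 16\right)\right) = 196 \left(\left(-297\right) \left(-2\right)\right) = 196 \cdot 594 = 116424$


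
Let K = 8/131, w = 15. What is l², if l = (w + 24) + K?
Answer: 26183689/17161 ≈ 1525.8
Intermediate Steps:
K = 8/131 (K = 8*(1/131) = 8/131 ≈ 0.061069)
l = 5117/131 (l = (15 + 24) + 8/131 = 39 + 8/131 = 5117/131 ≈ 39.061)
l² = (5117/131)² = 26183689/17161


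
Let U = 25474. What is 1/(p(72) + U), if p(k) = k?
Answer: 1/25546 ≈ 3.9145e-5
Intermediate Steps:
1/(p(72) + U) = 1/(72 + 25474) = 1/25546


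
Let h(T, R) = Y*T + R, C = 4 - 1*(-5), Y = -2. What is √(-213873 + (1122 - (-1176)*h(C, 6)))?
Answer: 3*I*√25207 ≈ 476.3*I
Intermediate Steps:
C = 9 (C = 4 + 5 = 9)
h(T, R) = R - 2*T (h(T, R) = -2*T + R = R - 2*T)
√(-213873 + (1122 - (-1176)*h(C, 6))) = √(-213873 + (1122 - (-1176)*(6 - 2*9))) = √(-213873 + (1122 - (-1176)*(6 - 18))) = √(-213873 + (1122 - (-1176)*(-12))) = √(-213873 + (1122 - 147*96)) = √(-213873 + (1122 - 14112)) = √(-213873 - 12990) = √(-226863) = 3*I*√25207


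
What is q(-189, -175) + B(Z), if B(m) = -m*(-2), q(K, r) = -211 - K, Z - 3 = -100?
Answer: -216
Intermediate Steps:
Z = -97 (Z = 3 - 100 = -97)
B(m) = 2*m
q(-189, -175) + B(Z) = (-211 - 1*(-189)) + 2*(-97) = (-211 + 189) - 194 = -22 - 194 = -216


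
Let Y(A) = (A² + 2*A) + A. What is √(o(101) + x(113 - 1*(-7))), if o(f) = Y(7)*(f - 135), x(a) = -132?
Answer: 4*I*√157 ≈ 50.12*I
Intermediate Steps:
Y(A) = A² + 3*A
o(f) = -9450 + 70*f (o(f) = (7*(3 + 7))*(f - 135) = (7*10)*(-135 + f) = 70*(-135 + f) = -9450 + 70*f)
√(o(101) + x(113 - 1*(-7))) = √((-9450 + 70*101) - 132) = √((-9450 + 7070) - 132) = √(-2380 - 132) = √(-2512) = 4*I*√157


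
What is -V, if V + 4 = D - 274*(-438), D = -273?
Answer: -119735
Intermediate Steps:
V = 119735 (V = -4 + (-273 - 274*(-438)) = -4 + (-273 + 120012) = -4 + 119739 = 119735)
-V = -1*119735 = -119735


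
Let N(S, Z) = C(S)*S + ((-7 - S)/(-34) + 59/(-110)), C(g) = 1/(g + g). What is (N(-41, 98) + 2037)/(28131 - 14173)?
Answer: 55989/383845 ≈ 0.14586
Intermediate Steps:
C(g) = 1/(2*g)
N(S, Z) = 317/1870 + S/34 (N(S, Z) = (1/(2*S))*S + ((-7 - S)/(-34) + 59/(-110)) = ½ + ((-7 - S)*(-1/34) + 59*(-1/110)) = ½ + ((7/34 + S/34) - 59/110) = ½ + (-309/935 + S/34) = 317/1870 + S/34)
(N(-41, 98) + 2037)/(28131 - 14173) = ((317/1870 + (1/34)*(-41)) + 2037)/(28131 - 14173) = ((317/1870 - 41/34) + 2037)/13958 = (-57/55 + 2037)*(1/13958) = (111978/55)*(1/13958) = 55989/383845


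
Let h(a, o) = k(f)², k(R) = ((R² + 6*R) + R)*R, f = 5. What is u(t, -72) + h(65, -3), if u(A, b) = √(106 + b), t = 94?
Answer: 90000 + √34 ≈ 90006.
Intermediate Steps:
k(R) = R*(R² + 7*R) (k(R) = (R² + 7*R)*R = R*(R² + 7*R))
h(a, o) = 90000 (h(a, o) = (5²*(7 + 5))² = (25*12)² = 300² = 90000)
u(t, -72) + h(65, -3) = √(106 - 72) + 90000 = √34 + 90000 = 90000 + √34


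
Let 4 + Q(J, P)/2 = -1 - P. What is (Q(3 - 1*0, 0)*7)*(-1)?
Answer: 70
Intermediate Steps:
Q(J, P) = -10 - 2*P (Q(J, P) = -8 + 2*(-1 - P) = -8 + (-2 - 2*P) = -10 - 2*P)
(Q(3 - 1*0, 0)*7)*(-1) = ((-10 - 2*0)*7)*(-1) = ((-10 + 0)*7)*(-1) = -10*7*(-1) = -70*(-1) = 70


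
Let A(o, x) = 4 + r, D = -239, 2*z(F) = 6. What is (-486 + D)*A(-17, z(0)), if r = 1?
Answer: -3625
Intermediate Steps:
z(F) = 3 (z(F) = (½)*6 = 3)
A(o, x) = 5 (A(o, x) = 4 + 1 = 5)
(-486 + D)*A(-17, z(0)) = (-486 - 239)*5 = -725*5 = -3625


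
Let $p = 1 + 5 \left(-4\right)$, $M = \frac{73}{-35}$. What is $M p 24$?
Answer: $\frac{33288}{35} \approx 951.09$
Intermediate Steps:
$M = - \frac{73}{35}$ ($M = 73 \left(- \frac{1}{35}\right) = - \frac{73}{35} \approx -2.0857$)
$p = -19$ ($p = 1 - 20 = -19$)
$M p 24 = \left(- \frac{73}{35}\right) \left(-19\right) 24 = \frac{1387}{35} \cdot 24 = \frac{33288}{35}$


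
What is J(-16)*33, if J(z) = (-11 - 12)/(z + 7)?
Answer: 253/3 ≈ 84.333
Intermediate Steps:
J(z) = -23/(7 + z)
J(-16)*33 = -23/(7 - 16)*33 = -23/(-9)*33 = -23*(-⅑)*33 = (23/9)*33 = 253/3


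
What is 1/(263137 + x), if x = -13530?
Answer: 1/249607 ≈ 4.0063e-6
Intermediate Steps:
1/(263137 + x) = 1/(263137 - 13530) = 1/249607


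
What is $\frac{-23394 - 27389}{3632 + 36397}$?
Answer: $- \frac{50783}{40029} \approx -1.2687$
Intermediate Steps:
$\frac{-23394 - 27389}{3632 + 36397} = - \frac{50783}{40029}$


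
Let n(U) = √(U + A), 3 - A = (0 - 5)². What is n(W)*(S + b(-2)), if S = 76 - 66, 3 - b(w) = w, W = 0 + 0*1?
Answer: 15*I*√22 ≈ 70.356*I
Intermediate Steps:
W = 0 (W = 0 + 0 = 0)
A = -22 (A = 3 - (0 - 5)² = 3 - 1*(-5)² = 3 - 1*25 = 3 - 25 = -22)
n(U) = √(-22 + U) (n(U) = √(U - 22) = √(-22 + U))
b(w) = 3 - w
S = 10
n(W)*(S + b(-2)) = √(-22 + 0)*(10 + (3 - 1*(-2))) = √(-22)*(10 + (3 + 2)) = (I*√22)*(10 + 5) = (I*√22)*15 = 15*I*√22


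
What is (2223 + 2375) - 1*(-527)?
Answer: 5125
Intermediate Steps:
(2223 + 2375) - 1*(-527) = 4598 + 527 = 5125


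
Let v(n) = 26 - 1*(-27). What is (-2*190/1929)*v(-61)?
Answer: -20140/1929 ≈ -10.441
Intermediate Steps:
v(n) = 53 (v(n) = 26 + 27 = 53)
(-2*190/1929)*v(-61) = (-2*190/1929)*53 = -380*1/1929*53 = -380/1929*53 = -20140/1929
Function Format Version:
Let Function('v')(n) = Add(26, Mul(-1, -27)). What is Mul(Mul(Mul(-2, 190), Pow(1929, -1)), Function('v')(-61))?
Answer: Rational(-20140, 1929) ≈ -10.441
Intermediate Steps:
Function('v')(n) = 53 (Function('v')(n) = Add(26, 27) = 53)
Mul(Mul(Mul(-2, 190), Pow(1929, -1)), Function('v')(-61)) = Mul(Mul(Mul(-2, 190), Pow(1929, -1)), 53) = Mul(Mul(-380, Rational(1, 1929)), 53) = Mul(Rational(-380, 1929), 53) = Rational(-20140, 1929)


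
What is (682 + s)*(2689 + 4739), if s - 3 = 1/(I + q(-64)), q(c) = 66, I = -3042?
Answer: 1261868021/248 ≈ 5.0882e+6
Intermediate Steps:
s = 8927/2976 (s = 3 + 1/(-3042 + 66) = 3 + 1/(-2976) = 3 - 1/2976 = 8927/2976 ≈ 2.9997)
(682 + s)*(2689 + 4739) = (682 + 8927/2976)*(2689 + 4739) = (2038559/2976)*7428 = 1261868021/248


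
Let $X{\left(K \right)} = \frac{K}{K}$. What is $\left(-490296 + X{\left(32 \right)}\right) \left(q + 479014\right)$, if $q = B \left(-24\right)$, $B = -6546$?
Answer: $-311885474810$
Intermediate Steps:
$q = 157104$ ($q = \left(-6546\right) \left(-24\right) = 157104$)
$X{\left(K \right)} = 1$
$\left(-490296 + X{\left(32 \right)}\right) \left(q + 479014\right) = \left(-490296 + 1\right) \left(157104 + 479014\right) = \left(-490295\right) 636118 = -311885474810$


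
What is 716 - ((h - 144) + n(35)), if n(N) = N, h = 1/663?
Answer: 546974/663 ≈ 825.00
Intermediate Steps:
h = 1/663 ≈ 0.0015083
716 - ((h - 144) + n(35)) = 716 - ((1/663 - 144) + 35) = 716 - (-95471/663 + 35) = 716 - 1*(-72266/663) = 716 + 72266/663 = 546974/663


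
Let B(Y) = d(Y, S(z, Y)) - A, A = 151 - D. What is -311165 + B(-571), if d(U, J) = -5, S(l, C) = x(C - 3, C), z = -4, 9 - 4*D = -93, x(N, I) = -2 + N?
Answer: -622591/2 ≈ -3.1130e+5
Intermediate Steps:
D = 51/2 (D = 9/4 - 1/4*(-93) = 9/4 + 93/4 = 51/2 ≈ 25.500)
S(l, C) = -5 + C (S(l, C) = -2 + (C - 3) = -2 + (-3 + C) = -5 + C)
A = 251/2 (A = 151 - 1*51/2 = 151 - 51/2 = 251/2 ≈ 125.50)
B(Y) = -261/2 (B(Y) = -5 - 1*251/2 = -5 - 251/2 = -261/2)
-311165 + B(-571) = -311165 - 261/2 = -622591/2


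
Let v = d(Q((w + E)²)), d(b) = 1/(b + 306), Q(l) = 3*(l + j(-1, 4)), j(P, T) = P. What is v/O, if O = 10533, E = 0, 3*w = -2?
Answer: 1/3205543 ≈ 3.1196e-7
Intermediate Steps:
w = -⅔ (w = (⅓)*(-2) = -⅔ ≈ -0.66667)
Q(l) = -3 + 3*l (Q(l) = 3*(l - 1) = 3*(-1 + l) = -3 + 3*l)
d(b) = 1/(306 + b)
v = 3/913 (v = 1/(306 + (-3 + 3*(-⅔ + 0)²)) = 1/(306 + (-3 + 3*(-⅔)²)) = 1/(306 + (-3 + 3*(4/9))) = 1/(306 + (-3 + 4/3)) = 1/(306 - 5/3) = 1/(913/3) = 3/913 ≈ 0.0032859)
v/O = (3/913)/10533 = (3/913)*(1/10533) = 1/3205543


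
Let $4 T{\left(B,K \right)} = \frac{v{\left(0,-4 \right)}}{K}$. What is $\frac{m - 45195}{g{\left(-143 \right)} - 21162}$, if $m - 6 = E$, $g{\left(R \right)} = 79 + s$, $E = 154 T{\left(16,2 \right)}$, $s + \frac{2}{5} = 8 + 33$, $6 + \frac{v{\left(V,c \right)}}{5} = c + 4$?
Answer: $\frac{457665}{210424} \approx 2.175$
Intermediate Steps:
$v{\left(V,c \right)} = -10 + 5 c$ ($v{\left(V,c \right)} = -30 + 5 \left(c + 4\right) = -30 + 5 \left(4 + c\right) = -30 + \left(20 + 5 c\right) = -10 + 5 c$)
$T{\left(B,K \right)} = - \frac{15}{2 K}$ ($T{\left(B,K \right)} = \frac{\left(-10 + 5 \left(-4\right)\right) \frac{1}{K}}{4} = \frac{\left(-10 - 20\right) \frac{1}{K}}{4} = \frac{\left(-30\right) \frac{1}{K}}{4} = - \frac{15}{2 K}$)
$s = \frac{203}{5}$ ($s = - \frac{2}{5} + \left(8 + 33\right) = - \frac{2}{5} + 41 = \frac{203}{5} \approx 40.6$)
$E = - \frac{1155}{2}$ ($E = 154 \left(- \frac{15}{2 \cdot 2}\right) = 154 \left(\left(- \frac{15}{2}\right) \frac{1}{2}\right) = 154 \left(- \frac{15}{4}\right) = - \frac{1155}{2} \approx -577.5$)
$g{\left(R \right)} = \frac{598}{5}$ ($g{\left(R \right)} = 79 + \frac{203}{5} = \frac{598}{5}$)
$m = - \frac{1143}{2}$ ($m = 6 - \frac{1155}{2} = - \frac{1143}{2} \approx -571.5$)
$\frac{m - 45195}{g{\left(-143 \right)} - 21162} = \frac{- \frac{1143}{2} - 45195}{\frac{598}{5} - 21162} = - \frac{91533}{2 \left(- \frac{105212}{5}\right)} = \left(- \frac{91533}{2}\right) \left(- \frac{5}{105212}\right) = \frac{457665}{210424}$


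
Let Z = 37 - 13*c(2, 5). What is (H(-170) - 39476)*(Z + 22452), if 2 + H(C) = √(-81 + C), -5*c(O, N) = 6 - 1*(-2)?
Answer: -4443209422/5 + 112549*I*√251/5 ≈ -8.8864e+8 + 3.5662e+5*I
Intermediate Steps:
c(O, N) = -8/5 (c(O, N) = -(6 - 1*(-2))/5 = -(6 + 2)/5 = -⅕*8 = -8/5)
Z = 289/5 (Z = 37 - 13*(-8/5) = 37 + 104/5 = 289/5 ≈ 57.800)
H(C) = -2 + √(-81 + C)
(H(-170) - 39476)*(Z + 22452) = ((-2 + √(-81 - 170)) - 39476)*(289/5 + 22452) = ((-2 + √(-251)) - 39476)*(112549/5) = ((-2 + I*√251) - 39476)*(112549/5) = (-39478 + I*√251)*(112549/5) = -4443209422/5 + 112549*I*√251/5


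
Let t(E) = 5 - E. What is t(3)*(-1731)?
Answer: -3462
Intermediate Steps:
t(3)*(-1731) = (5 - 1*3)*(-1731) = (5 - 3)*(-1731) = 2*(-1731) = -3462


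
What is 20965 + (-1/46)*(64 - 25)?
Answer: 964351/46 ≈ 20964.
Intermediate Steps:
20965 + (-1/46)*(64 - 25) = 20965 - 1*1/46*39 = 20965 - 1/46*39 = 20965 - 39/46 = 964351/46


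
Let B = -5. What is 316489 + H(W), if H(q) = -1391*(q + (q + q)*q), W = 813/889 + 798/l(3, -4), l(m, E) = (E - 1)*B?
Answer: -1347730533818738/493950625 ≈ -2.7285e+6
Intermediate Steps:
l(m, E) = 5 - 5*E (l(m, E) = (E - 1)*(-5) = (-1 + E)*(-5) = 5 - 5*E)
W = 729747/22225 (W = 813/889 + 798/(5 - 5*(-4)) = 813*(1/889) + 798/(5 + 20) = 813/889 + 798/25 = 729747/22225 ≈ 32.835)
H(q) = -2782*q² - 1391*q (H(q) = -1391*(q + (2*q)*q) = -1391*(q + 2*q²) = -2782*q² - 1391*q)
316489 + H(W) = 316489 - 1391*729747/22225*(1 + 2*(729747/22225)) = 316489 - 1391*729747/22225*(1 + 1459494/22225) = 316489 - 1391*729747/22225*1481719/22225 = 316489 - 1504060473174363/493950625 = -1347730533818738/493950625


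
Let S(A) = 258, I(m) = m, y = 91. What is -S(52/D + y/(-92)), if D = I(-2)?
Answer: -258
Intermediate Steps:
D = -2
-S(52/D + y/(-92)) = -1*258 = -258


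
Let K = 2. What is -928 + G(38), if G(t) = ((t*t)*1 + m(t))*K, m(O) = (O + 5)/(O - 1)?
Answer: 72606/37 ≈ 1962.3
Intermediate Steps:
m(O) = (5 + O)/(-1 + O)
G(t) = 2*t² + 2*(5 + t)/(-1 + t) (G(t) = ((t*t)*1 + (5 + t)/(-1 + t))*2 = (t²*1 + (5 + t)/(-1 + t))*2 = (t² + (5 + t)/(-1 + t))*2 = 2*t² + 2*(5 + t)/(-1 + t))
-928 + G(38) = -928 + 2*(5 + 38 + 38²*(-1 + 38))/(-1 + 38) = -928 + 2*(5 + 38 + 1444*37)/37 = -928 + 2*(1/37)*(5 + 38 + 53428) = -928 + 2*(1/37)*53471 = -928 + 106942/37 = 72606/37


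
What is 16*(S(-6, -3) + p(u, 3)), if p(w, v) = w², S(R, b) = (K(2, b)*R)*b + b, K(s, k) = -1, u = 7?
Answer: 448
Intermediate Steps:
S(R, b) = b - R*b (S(R, b) = (-R)*b + b = -R*b + b = b - R*b)
16*(S(-6, -3) + p(u, 3)) = 16*(-3*(1 - 1*(-6)) + 7²) = 16*(-3*(1 + 6) + 49) = 16*(-3*7 + 49) = 16*(-21 + 49) = 16*28 = 448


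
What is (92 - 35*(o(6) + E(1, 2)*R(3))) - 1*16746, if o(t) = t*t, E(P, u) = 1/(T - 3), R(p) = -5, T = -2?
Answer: -17949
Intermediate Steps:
E(P, u) = -⅕ (E(P, u) = 1/(-2 - 3) = 1/(-5) = -⅕)
o(t) = t²
(92 - 35*(o(6) + E(1, 2)*R(3))) - 1*16746 = (92 - 35*(6² - ⅕*(-5))) - 1*16746 = (92 - 35*(36 + 1)) - 16746 = (92 - 35*37) - 16746 = (92 - 1295) - 16746 = -1203 - 16746 = -17949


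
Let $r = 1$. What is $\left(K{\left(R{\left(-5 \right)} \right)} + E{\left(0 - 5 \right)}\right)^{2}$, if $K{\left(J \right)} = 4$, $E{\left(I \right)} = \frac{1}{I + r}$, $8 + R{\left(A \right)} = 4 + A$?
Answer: $\frac{225}{16} \approx 14.063$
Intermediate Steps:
$R{\left(A \right)} = -4 + A$ ($R{\left(A \right)} = -8 + \left(4 + A\right) = -4 + A$)
$E{\left(I \right)} = \frac{1}{1 + I}$ ($E{\left(I \right)} = \frac{1}{I + 1} = \frac{1}{1 + I}$)
$\left(K{\left(R{\left(-5 \right)} \right)} + E{\left(0 - 5 \right)}\right)^{2} = \left(4 + \frac{1}{1 + \left(0 - 5\right)}\right)^{2} = \left(4 + \frac{1}{1 - 5}\right)^{2} = \left(4 + \frac{1}{-4}\right)^{2} = \left(4 - \frac{1}{4}\right)^{2} = \left(\frac{15}{4}\right)^{2} = \frac{225}{16}$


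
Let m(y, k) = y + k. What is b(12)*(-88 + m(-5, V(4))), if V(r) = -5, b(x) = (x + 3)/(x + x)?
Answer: -245/4 ≈ -61.250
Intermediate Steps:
b(x) = (3 + x)/(2*x) (b(x) = (3 + x)/((2*x)) = (3 + x)*(1/(2*x)) = (3 + x)/(2*x))
m(y, k) = k + y
b(12)*(-88 + m(-5, V(4))) = ((½)*(3 + 12)/12)*(-88 + (-5 - 5)) = ((½)*(1/12)*15)*(-88 - 10) = (5/8)*(-98) = -245/4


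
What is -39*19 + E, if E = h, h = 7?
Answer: -734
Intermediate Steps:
E = 7
-39*19 + E = -39*19 + 7 = -741 + 7 = -734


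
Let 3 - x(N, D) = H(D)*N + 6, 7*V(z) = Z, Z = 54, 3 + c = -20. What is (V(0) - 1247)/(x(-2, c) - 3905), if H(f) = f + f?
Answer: 347/1120 ≈ 0.30982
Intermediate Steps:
c = -23 (c = -3 - 20 = -23)
V(z) = 54/7 (V(z) = (⅐)*54 = 54/7)
H(f) = 2*f
x(N, D) = -3 - 2*D*N (x(N, D) = 3 - ((2*D)*N + 6) = 3 - (2*D*N + 6) = 3 - (6 + 2*D*N) = 3 + (-6 - 2*D*N) = -3 - 2*D*N)
(V(0) - 1247)/(x(-2, c) - 3905) = (54/7 - 1247)/((-3 - 2*(-23)*(-2)) - 3905) = -8675/(7*((-3 - 92) - 3905)) = -8675/(7*(-95 - 3905)) = -8675/7/(-4000) = -8675/7*(-1/4000) = 347/1120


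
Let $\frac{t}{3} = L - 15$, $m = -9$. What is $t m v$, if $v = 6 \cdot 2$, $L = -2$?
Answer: $5508$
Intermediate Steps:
$v = 12$
$t = -51$ ($t = 3 \left(-2 - 15\right) = 3 \left(-17\right) = -51$)
$t m v = \left(-51\right) \left(-9\right) 12 = 459 \cdot 12 = 5508$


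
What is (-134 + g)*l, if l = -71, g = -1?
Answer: 9585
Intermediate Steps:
(-134 + g)*l = (-134 - 1)*(-71) = -135*(-71) = 9585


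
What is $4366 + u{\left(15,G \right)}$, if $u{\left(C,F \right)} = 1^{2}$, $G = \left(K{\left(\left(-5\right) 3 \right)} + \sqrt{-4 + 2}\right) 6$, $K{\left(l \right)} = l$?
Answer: $4367$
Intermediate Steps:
$G = -90 + 6 i \sqrt{2}$ ($G = \left(\left(-5\right) 3 + \sqrt{-4 + 2}\right) 6 = \left(-15 + \sqrt{-2}\right) 6 = \left(-15 + i \sqrt{2}\right) 6 = -90 + 6 i \sqrt{2} \approx -90.0 + 8.4853 i$)
$u{\left(C,F \right)} = 1$
$4366 + u{\left(15,G \right)} = 4366 + 1 = 4367$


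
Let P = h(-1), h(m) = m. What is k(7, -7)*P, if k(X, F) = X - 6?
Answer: -1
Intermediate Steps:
k(X, F) = -6 + X
P = -1
k(7, -7)*P = (-6 + 7)*(-1) = 1*(-1) = -1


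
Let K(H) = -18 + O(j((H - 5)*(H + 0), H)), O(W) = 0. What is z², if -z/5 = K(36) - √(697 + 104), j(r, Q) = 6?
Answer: 28125 + 2700*√89 ≈ 53597.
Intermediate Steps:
K(H) = -18 (K(H) = -18 + 0 = -18)
z = 90 + 15*√89 (z = -5*(-18 - √(697 + 104)) = -5*(-18 - √801) = -5*(-18 - 3*√89) = 90 + 15*√89 ≈ 231.51)
z² = (90 + 15*√89)²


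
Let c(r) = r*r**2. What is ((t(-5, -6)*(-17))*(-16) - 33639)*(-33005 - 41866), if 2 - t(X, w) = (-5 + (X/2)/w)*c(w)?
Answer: 22639118625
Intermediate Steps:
c(r) = r**3
t(X, w) = 2 - w**3*(-5 + X/(2*w)) (t(X, w) = 2 - (-5 + (X/2)/w)*w**3 = 2 - (-5 + X/(2*w))*w**3 = 2 - w**3*(-5 + X/(2*w)))
((t(-5, -6)*(-17))*(-16) - 33639)*(-33005 - 41866) = (((2 + 5*(-6)**3 - 1/2*(-5)*(-6)**2)*(-17))*(-16) - 33639)*(-33005 - 41866) = (((2 + 5*(-216) - 1/2*(-5)*36)*(-17))*(-16) - 33639)*(-74871) = (((2 - 1080 + 90)*(-17))*(-16) - 33639)*(-74871) = (-988*(-17)*(-16) - 33639)*(-74871) = (16796*(-16) - 33639)*(-74871) = (-268736 - 33639)*(-74871) = -302375*(-74871) = 22639118625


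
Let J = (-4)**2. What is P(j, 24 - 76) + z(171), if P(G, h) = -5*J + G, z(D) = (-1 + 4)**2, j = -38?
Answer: -109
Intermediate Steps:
z(D) = 9 (z(D) = 3**2 = 9)
J = 16
P(G, h) = -80 + G (P(G, h) = -5*16 + G = -80 + G)
P(j, 24 - 76) + z(171) = (-80 - 38) + 9 = -118 + 9 = -109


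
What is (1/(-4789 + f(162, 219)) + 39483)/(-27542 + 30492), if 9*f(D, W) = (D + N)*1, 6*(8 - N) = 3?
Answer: 1130042937/84431950 ≈ 13.384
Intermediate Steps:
N = 15/2 (N = 8 - ⅙*3 = 8 - ½ = 15/2 ≈ 7.5000)
f(D, W) = ⅚ + D/9 (f(D, W) = ((D + 15/2)*1)/9 = ((15/2 + D)*1)/9 = (15/2 + D)/9 = ⅚ + D/9)
(1/(-4789 + f(162, 219)) + 39483)/(-27542 + 30492) = (1/(-4789 + (⅚ + (⅑)*162)) + 39483)/(-27542 + 30492) = (1/(-4789 + (⅚ + 18)) + 39483)/2950 = (1/(-4789 + 113/6) + 39483)*(1/2950) = (1/(-28621/6) + 39483)*(1/2950) = (-6/28621 + 39483)*(1/2950) = (1130042937/28621)*(1/2950) = 1130042937/84431950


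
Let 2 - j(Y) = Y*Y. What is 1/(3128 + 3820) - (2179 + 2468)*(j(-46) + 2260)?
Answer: -4713953975/6948 ≈ -6.7846e+5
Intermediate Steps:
j(Y) = 2 - Y**2 (j(Y) = 2 - Y*Y = 2 - Y**2)
1/(3128 + 3820) - (2179 + 2468)*(j(-46) + 2260) = 1/(3128 + 3820) - (2179 + 2468)*((2 - 1*(-46)**2) + 2260) = 1/6948 - 4647*((2 - 1*2116) + 2260) = 1/6948 - 4647*((2 - 2116) + 2260) = 1/6948 - 4647*(-2114 + 2260) = 1/6948 - 4647*146 = 1/6948 - 1*678462 = 1/6948 - 678462 = -4713953975/6948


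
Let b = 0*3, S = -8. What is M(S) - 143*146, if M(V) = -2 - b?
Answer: -20880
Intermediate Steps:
b = 0
M(V) = -2 (M(V) = -2 - 1*0 = -2 + 0 = -2)
M(S) - 143*146 = -2 - 143*146 = -2 - 20878 = -20880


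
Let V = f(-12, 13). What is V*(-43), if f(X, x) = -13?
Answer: 559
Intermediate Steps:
V = -13
V*(-43) = -13*(-43) = 559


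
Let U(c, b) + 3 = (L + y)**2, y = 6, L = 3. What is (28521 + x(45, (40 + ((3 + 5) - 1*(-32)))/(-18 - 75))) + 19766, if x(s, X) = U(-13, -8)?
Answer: 48365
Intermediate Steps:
U(c, b) = 78 (U(c, b) = -3 + (3 + 6)**2 = -3 + 9**2 = -3 + 81 = 78)
x(s, X) = 78
(28521 + x(45, (40 + ((3 + 5) - 1*(-32)))/(-18 - 75))) + 19766 = (28521 + 78) + 19766 = 28599 + 19766 = 48365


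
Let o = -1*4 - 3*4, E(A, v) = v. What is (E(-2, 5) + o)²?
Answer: 121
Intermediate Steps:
o = -16 (o = -4 - 12 = -16)
(E(-2, 5) + o)² = (5 - 16)² = (-11)² = 121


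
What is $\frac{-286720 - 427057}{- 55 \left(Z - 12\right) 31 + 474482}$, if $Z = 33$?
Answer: $- \frac{713777}{438677} \approx -1.6271$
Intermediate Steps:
$\frac{-286720 - 427057}{- 55 \left(Z - 12\right) 31 + 474482} = \frac{-286720 - 427057}{- 55 \left(33 - 12\right) 31 + 474482} = - \frac{713777}{- 55 \left(33 - 12\right) 31 + 474482} = - \frac{713777}{\left(-55\right) 21 \cdot 31 + 474482} = - \frac{713777}{\left(-1155\right) 31 + 474482} = - \frac{713777}{-35805 + 474482} = - \frac{713777}{438677}$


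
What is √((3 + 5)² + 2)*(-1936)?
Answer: -1936*√66 ≈ -15728.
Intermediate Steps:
√((3 + 5)² + 2)*(-1936) = √(8² + 2)*(-1936) = √(64 + 2)*(-1936) = √66*(-1936) = -1936*√66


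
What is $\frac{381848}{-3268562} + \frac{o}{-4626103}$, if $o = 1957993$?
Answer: $- \frac{40427176705}{74854972643} \approx -0.54007$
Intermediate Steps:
$\frac{381848}{-3268562} + \frac{o}{-4626103} = \frac{381848}{-3268562} + \frac{1957993}{-4626103} = 381848 \left(- \frac{1}{3268562}\right) + 1957993 \left(- \frac{1}{4626103}\right) = - \frac{190924}{1634281} - \frac{1957993}{4626103} = - \frac{40427176705}{74854972643}$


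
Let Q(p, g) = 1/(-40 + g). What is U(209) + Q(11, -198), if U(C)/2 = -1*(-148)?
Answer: 70447/238 ≈ 296.00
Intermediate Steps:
U(C) = 296 (U(C) = 2*(-1*(-148)) = 2*148 = 296)
U(209) + Q(11, -198) = 296 + 1/(-40 - 198) = 296 + 1/(-238) = 296 - 1/238 = 70447/238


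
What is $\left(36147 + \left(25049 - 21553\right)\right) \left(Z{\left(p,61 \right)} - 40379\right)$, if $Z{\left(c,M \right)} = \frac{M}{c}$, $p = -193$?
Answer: $- \frac{308946144744}{193} \approx -1.6008 \cdot 10^{9}$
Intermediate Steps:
$\left(36147 + \left(25049 - 21553\right)\right) \left(Z{\left(p,61 \right)} - 40379\right) = \left(36147 + \left(25049 - 21553\right)\right) \left(\frac{61}{-193} - 40379\right) = \left(36147 + 3496\right) \left(61 \left(- \frac{1}{193}\right) - 40379\right) = 39643 \left(- \frac{61}{193} - 40379\right) = 39643 \left(- \frac{7793208}{193}\right) = - \frac{308946144744}{193}$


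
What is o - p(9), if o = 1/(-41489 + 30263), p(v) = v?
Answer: -101035/11226 ≈ -9.0001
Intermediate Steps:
o = -1/11226 (o = 1/(-11226) = -1/11226 ≈ -8.9079e-5)
o - p(9) = -1/11226 - 1*9 = -1/11226 - 9 = -101035/11226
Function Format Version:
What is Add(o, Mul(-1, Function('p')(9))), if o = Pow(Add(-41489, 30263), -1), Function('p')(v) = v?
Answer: Rational(-101035, 11226) ≈ -9.0001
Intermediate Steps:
o = Rational(-1, 11226) (o = Pow(-11226, -1) = Rational(-1, 11226) ≈ -8.9079e-5)
Add(o, Mul(-1, Function('p')(9))) = Add(Rational(-1, 11226), Mul(-1, 9)) = Add(Rational(-1, 11226), -9) = Rational(-101035, 11226)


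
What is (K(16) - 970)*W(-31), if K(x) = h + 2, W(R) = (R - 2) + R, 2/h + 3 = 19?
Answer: 61944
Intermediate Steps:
h = ⅛ (h = 2/(-3 + 19) = 2/16 = 2*(1/16) = ⅛ ≈ 0.12500)
W(R) = -2 + 2*R (W(R) = (-2 + R) + R = -2 + 2*R)
K(x) = 17/8 (K(x) = ⅛ + 2 = 17/8)
(K(16) - 970)*W(-31) = (17/8 - 970)*(-2 + 2*(-31)) = -7743*(-2 - 62)/8 = -7743/8*(-64) = 61944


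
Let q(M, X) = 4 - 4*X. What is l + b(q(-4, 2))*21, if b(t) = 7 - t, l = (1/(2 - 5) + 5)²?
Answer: 2275/9 ≈ 252.78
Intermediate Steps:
l = 196/9 (l = (1/(-3) + 5)² = (-⅓ + 5)² = (14/3)² = 196/9 ≈ 21.778)
l + b(q(-4, 2))*21 = 196/9 + (7 - (4 - 4*2))*21 = 196/9 + (7 - (4 - 8))*21 = 196/9 + (7 - 1*(-4))*21 = 196/9 + (7 + 4)*21 = 196/9 + 11*21 = 196/9 + 231 = 2275/9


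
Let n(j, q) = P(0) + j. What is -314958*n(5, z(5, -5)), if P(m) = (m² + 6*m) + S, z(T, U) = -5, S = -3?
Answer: -629916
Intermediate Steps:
P(m) = -3 + m² + 6*m (P(m) = (m² + 6*m) - 3 = -3 + m² + 6*m)
n(j, q) = -3 + j (n(j, q) = (-3 + 0² + 6*0) + j = (-3 + 0 + 0) + j = -3 + j)
-314958*n(5, z(5, -5)) = -314958*(-3 + 5) = -314958*2 = -629916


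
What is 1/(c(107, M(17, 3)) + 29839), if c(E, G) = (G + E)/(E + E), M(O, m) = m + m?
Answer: 214/6385659 ≈ 3.3513e-5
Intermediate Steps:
M(O, m) = 2*m
c(E, G) = (E + G)/(2*E) (c(E, G) = (E + G)/((2*E)) = (E + G)*(1/(2*E)) = (E + G)/(2*E))
1/(c(107, M(17, 3)) + 29839) = 1/((1/2)*(107 + 2*3)/107 + 29839) = 1/((1/2)*(1/107)*(107 + 6) + 29839) = 1/((1/2)*(1/107)*113 + 29839) = 1/(113/214 + 29839) = 1/(6385659/214) = 214/6385659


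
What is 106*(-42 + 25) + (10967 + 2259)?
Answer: 11424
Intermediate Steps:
106*(-42 + 25) + (10967 + 2259) = 106*(-17) + 13226 = -1802 + 13226 = 11424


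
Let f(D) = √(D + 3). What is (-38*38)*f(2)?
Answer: -1444*√5 ≈ -3228.9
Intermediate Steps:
f(D) = √(3 + D)
(-38*38)*f(2) = (-38*38)*√(3 + 2) = -1444*√5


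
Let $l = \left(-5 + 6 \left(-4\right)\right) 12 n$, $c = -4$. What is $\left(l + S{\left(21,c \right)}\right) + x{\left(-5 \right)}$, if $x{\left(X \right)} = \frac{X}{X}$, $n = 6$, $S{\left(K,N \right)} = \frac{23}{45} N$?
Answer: $- \frac{94007}{45} \approx -2089.0$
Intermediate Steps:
$S{\left(K,N \right)} = \frac{23 N}{45}$ ($S{\left(K,N \right)} = 23 \cdot \frac{1}{45} N = \frac{23 N}{45}$)
$x{\left(X \right)} = 1$
$l = -2088$ ($l = \left(-5 + 6 \left(-4\right)\right) 12 \cdot 6 = \left(-5 - 24\right) 12 \cdot 6 = \left(-29\right) 12 \cdot 6 = \left(-348\right) 6 = -2088$)
$\left(l + S{\left(21,c \right)}\right) + x{\left(-5 \right)} = \left(-2088 + \frac{23}{45} \left(-4\right)\right) + 1 = \left(-2088 - \frac{92}{45}\right) + 1 = - \frac{94052}{45} + 1 = - \frac{94007}{45}$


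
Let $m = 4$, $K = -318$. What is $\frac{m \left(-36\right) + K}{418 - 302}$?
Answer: $- \frac{231}{58} \approx -3.9828$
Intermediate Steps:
$\frac{m \left(-36\right) + K}{418 - 302} = \frac{4 \left(-36\right) - 318}{418 - 302} = \frac{-144 - 318}{116} = \left(-462\right) \frac{1}{116} = - \frac{231}{58}$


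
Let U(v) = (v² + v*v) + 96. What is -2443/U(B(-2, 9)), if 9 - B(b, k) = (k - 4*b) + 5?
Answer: -349/62 ≈ -5.6290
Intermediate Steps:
B(b, k) = 4 - k + 4*b (B(b, k) = 9 - ((k - 4*b) + 5) = 9 - (5 + k - 4*b) = 9 + (-5 - k + 4*b) = 4 - k + 4*b)
U(v) = 96 + 2*v² (U(v) = (v² + v²) + 96 = 2*v² + 96 = 96 + 2*v²)
-2443/U(B(-2, 9)) = -2443/(96 + 2*(4 - 1*9 + 4*(-2))²) = -2443/(96 + 2*(4 - 9 - 8)²) = -2443/(96 + 2*(-13)²) = -2443/(96 + 2*169) = -2443/(96 + 338) = -2443/434 = -2443*1/434 = -349/62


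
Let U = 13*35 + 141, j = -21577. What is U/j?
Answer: -596/21577 ≈ -0.027622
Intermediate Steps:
U = 596 (U = 455 + 141 = 596)
U/j = 596/(-21577) = 596*(-1/21577) = -596/21577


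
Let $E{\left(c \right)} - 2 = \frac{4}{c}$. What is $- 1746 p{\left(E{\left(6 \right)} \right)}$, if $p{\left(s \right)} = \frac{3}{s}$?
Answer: $- \frac{7857}{4} \approx -1964.3$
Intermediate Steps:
$E{\left(c \right)} = 2 + \frac{4}{c}$
$- 1746 p{\left(E{\left(6 \right)} \right)} = - 1746 \frac{3}{2 + \frac{4}{6}} = - 1746 \frac{3}{2 + 4 \cdot \frac{1}{6}} = - 1746 \frac{3}{2 + \frac{2}{3}} = - 1746 \frac{3}{\frac{8}{3}} = - 1746 \cdot 3 \cdot \frac{3}{8} = \left(-1746\right) \frac{9}{8} = - \frac{7857}{4}$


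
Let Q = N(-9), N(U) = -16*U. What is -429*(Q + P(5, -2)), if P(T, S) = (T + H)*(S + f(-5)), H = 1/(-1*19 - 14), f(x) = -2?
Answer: -53248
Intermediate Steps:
H = -1/33 (H = 1/(-19 - 14) = 1/(-33) = -1/33 ≈ -0.030303)
Q = 144 (Q = -16*(-9) = 144)
P(T, S) = (-2 + S)*(-1/33 + T) (P(T, S) = (T - 1/33)*(S - 2) = (-1/33 + T)*(-2 + S) = (-2 + S)*(-1/33 + T))
-429*(Q + P(5, -2)) = -429*(144 + (2/33 - 2*5 - 1/33*(-2) - 2*5)) = -429*(144 + (2/33 - 10 + 2/33 - 10)) = -429*(144 - 656/33) = -429*4096/33 = -53248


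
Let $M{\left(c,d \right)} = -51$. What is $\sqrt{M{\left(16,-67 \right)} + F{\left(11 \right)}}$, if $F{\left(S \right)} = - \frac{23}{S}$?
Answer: $\frac{2 i \sqrt{1606}}{11} \approx 7.2864 i$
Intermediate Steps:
$\sqrt{M{\left(16,-67 \right)} + F{\left(11 \right)}} = \sqrt{-51 - \frac{23}{11}} = \sqrt{- \frac{584}{11}} = \frac{2 i \sqrt{1606}}{11}$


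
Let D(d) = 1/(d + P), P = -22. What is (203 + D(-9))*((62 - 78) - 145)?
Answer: -1013012/31 ≈ -32678.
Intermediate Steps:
D(d) = 1/(-22 + d) (D(d) = 1/(d - 22) = 1/(-22 + d))
(203 + D(-9))*((62 - 78) - 145) = (203 + 1/(-22 - 9))*((62 - 78) - 145) = (203 + 1/(-31))*(-16 - 145) = (203 - 1/31)*(-161) = (6292/31)*(-161) = -1013012/31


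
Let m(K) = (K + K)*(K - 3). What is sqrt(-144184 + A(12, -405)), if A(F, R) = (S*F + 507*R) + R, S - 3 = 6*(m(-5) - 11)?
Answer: 2*I*sqrt(86230) ≈ 587.3*I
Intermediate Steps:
m(K) = 2*K*(-3 + K) (m(K) = (2*K)*(-3 + K) = 2*K*(-3 + K))
S = 417 (S = 3 + 6*(2*(-5)*(-3 - 5) - 11) = 3 + 6*(2*(-5)*(-8) - 11) = 3 + 6*(80 - 11) = 3 + 6*69 = 3 + 414 = 417)
A(F, R) = 417*F + 508*R (A(F, R) = (417*F + 507*R) + R = 417*F + 508*R)
sqrt(-144184 + A(12, -405)) = sqrt(-144184 + (417*12 + 508*(-405))) = sqrt(-144184 + (5004 - 205740)) = sqrt(-144184 - 200736) = sqrt(-344920) = 2*I*sqrt(86230)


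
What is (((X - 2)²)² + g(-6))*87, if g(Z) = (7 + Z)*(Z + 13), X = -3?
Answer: 54984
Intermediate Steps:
g(Z) = (7 + Z)*(13 + Z)
(((X - 2)²)² + g(-6))*87 = (((-3 - 2)²)² + (91 + (-6)² + 20*(-6)))*87 = (((-5)²)² + (91 + 36 - 120))*87 = (25² + 7)*87 = (625 + 7)*87 = 632*87 = 54984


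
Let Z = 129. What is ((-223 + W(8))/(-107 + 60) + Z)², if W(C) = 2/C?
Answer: 632170449/35344 ≈ 17886.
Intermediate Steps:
((-223 + W(8))/(-107 + 60) + Z)² = ((-223 + 2/8)/(-107 + 60) + 129)² = ((-223 + 2*(⅛))/(-47) + 129)² = ((-223 + ¼)*(-1/47) + 129)² = (-891/4*(-1/47) + 129)² = (891/188 + 129)² = (25143/188)² = 632170449/35344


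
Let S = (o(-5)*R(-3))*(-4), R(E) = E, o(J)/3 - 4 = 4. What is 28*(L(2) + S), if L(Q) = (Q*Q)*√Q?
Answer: 8064 + 112*√2 ≈ 8222.4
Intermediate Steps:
o(J) = 24 (o(J) = 12 + 3*4 = 12 + 12 = 24)
L(Q) = Q^(5/2) (L(Q) = Q²*√Q = Q^(5/2))
S = 288 (S = (24*(-3))*(-4) = -72*(-4) = 288)
28*(L(2) + S) = 28*(2^(5/2) + 288) = 28*(4*√2 + 288) = 28*(288 + 4*√2) = 8064 + 112*√2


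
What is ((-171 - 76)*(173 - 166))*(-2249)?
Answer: 3888521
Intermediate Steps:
((-171 - 76)*(173 - 166))*(-2249) = -247*7*(-2249) = -1729*(-2249) = 3888521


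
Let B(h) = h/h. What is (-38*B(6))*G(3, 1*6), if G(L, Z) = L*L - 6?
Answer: -114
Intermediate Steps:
B(h) = 1
G(L, Z) = -6 + L² (G(L, Z) = L² - 6 = -6 + L²)
(-38*B(6))*G(3, 1*6) = (-38*1)*(-6 + 3²) = -38*(-6 + 9) = -38*3 = -114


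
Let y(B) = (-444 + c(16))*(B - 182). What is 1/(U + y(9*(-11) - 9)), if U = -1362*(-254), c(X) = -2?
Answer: 1/475288 ≈ 2.1040e-6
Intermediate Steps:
y(B) = 81172 - 446*B (y(B) = (-444 - 2)*(B - 182) = -446*(-182 + B) = 81172 - 446*B)
U = 345948
1/(U + y(9*(-11) - 9)) = 1/(345948 + (81172 - 446*(9*(-11) - 9))) = 1/(345948 + (81172 - 446*(-99 - 9))) = 1/(345948 + (81172 - 446*(-108))) = 1/(345948 + (81172 + 48168)) = 1/(345948 + 129340) = 1/475288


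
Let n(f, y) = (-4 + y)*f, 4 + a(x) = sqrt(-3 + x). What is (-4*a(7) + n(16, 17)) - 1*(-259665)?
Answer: 259881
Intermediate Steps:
a(x) = -4 + sqrt(-3 + x)
n(f, y) = f*(-4 + y)
(-4*a(7) + n(16, 17)) - 1*(-259665) = (-4*(-4 + sqrt(-3 + 7)) + 16*(-4 + 17)) - 1*(-259665) = (-4*(-4 + sqrt(4)) + 16*13) + 259665 = (-4*(-4 + 2) + 208) + 259665 = (-4*(-2) + 208) + 259665 = (8 + 208) + 259665 = 216 + 259665 = 259881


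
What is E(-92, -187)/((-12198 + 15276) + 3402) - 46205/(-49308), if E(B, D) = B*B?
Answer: 14932319/6656580 ≈ 2.2432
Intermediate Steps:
E(B, D) = B**2
E(-92, -187)/((-12198 + 15276) + 3402) - 46205/(-49308) = (-92)**2/((-12198 + 15276) + 3402) - 46205/(-49308) = 8464/(3078 + 3402) - 46205*(-1/49308) = 8464/6480 + 46205/49308 = 8464*(1/6480) + 46205/49308 = 529/405 + 46205/49308 = 14932319/6656580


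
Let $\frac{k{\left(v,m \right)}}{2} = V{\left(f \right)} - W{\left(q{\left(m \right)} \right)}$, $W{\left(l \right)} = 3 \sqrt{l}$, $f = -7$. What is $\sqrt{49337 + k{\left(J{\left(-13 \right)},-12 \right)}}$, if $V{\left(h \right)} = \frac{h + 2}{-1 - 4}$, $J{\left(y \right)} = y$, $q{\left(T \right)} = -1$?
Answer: $\sqrt{49339 - 6 i} \approx 222.12 - 0.014 i$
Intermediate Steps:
$V{\left(h \right)} = - \frac{2}{5} - \frac{h}{5}$ ($V{\left(h \right)} = \frac{2 + h}{-5} = \left(2 + h\right) \left(- \frac{1}{5}\right) = - \frac{2}{5} - \frac{h}{5}$)
$k{\left(v,m \right)} = 2 - 6 i$ ($k{\left(v,m \right)} = 2 \left(\left(- \frac{2}{5} - - \frac{7}{5}\right) - 3 \sqrt{-1}\right) = 2 \left(\left(- \frac{2}{5} + \frac{7}{5}\right) - 3 i\right) = 2 \left(1 - 3 i\right) = 2 - 6 i$)
$\sqrt{49337 + k{\left(J{\left(-13 \right)},-12 \right)}} = \sqrt{49337 + \left(2 - 6 i\right)} = \sqrt{49339 - 6 i}$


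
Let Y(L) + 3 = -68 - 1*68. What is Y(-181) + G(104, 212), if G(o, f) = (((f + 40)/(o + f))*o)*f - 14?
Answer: 1376937/79 ≈ 17430.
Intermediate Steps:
G(o, f) = -14 + f*o*(40 + f)/(f + o) (G(o, f) = (((40 + f)/(f + o))*o)*f - 14 = (o*(40 + f)/(f + o))*f - 14 = f*o*(40 + f)/(f + o) - 14 = -14 + f*o*(40 + f)/(f + o))
Y(L) = -139 (Y(L) = -3 + (-68 - 1*68) = -3 + (-68 - 68) = -3 - 136 = -139)
Y(-181) + G(104, 212) = -139 + (-14*212 - 14*104 + 104*212² + 40*212*104)/(212 + 104) = -139 + (-2968 - 1456 + 104*44944 + 881920)/316 = -139 + (-2968 - 1456 + 4674176 + 881920)/316 = -139 + (1/316)*5551672 = -139 + 1387918/79 = 1376937/79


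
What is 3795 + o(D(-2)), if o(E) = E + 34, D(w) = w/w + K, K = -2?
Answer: 3828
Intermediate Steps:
D(w) = -1 (D(w) = w/w - 2 = 1 - 2 = -1)
o(E) = 34 + E
3795 + o(D(-2)) = 3795 + (34 - 1) = 3795 + 33 = 3828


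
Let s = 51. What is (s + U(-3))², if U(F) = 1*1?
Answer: 2704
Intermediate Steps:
U(F) = 1
(s + U(-3))² = (51 + 1)² = 52² = 2704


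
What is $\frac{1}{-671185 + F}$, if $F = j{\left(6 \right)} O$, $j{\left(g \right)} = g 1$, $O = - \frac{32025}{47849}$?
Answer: $- \frac{47849}{32115723215} \approx -1.4899 \cdot 10^{-6}$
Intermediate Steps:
$O = - \frac{32025}{47849}$ ($O = \left(-32025\right) \frac{1}{47849} = - \frac{32025}{47849} \approx -0.66929$)
$j{\left(g \right)} = g$
$F = - \frac{192150}{47849}$ ($F = 6 \left(- \frac{32025}{47849}\right) = - \frac{192150}{47849} \approx -4.0158$)
$\frac{1}{-671185 + F} = \frac{1}{-671185 - \frac{192150}{47849}} = \frac{1}{- \frac{32115723215}{47849}} = - \frac{47849}{32115723215}$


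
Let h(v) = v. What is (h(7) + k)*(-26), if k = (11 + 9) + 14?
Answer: -1066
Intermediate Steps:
k = 34 (k = 20 + 14 = 34)
(h(7) + k)*(-26) = (7 + 34)*(-26) = 41*(-26) = -1066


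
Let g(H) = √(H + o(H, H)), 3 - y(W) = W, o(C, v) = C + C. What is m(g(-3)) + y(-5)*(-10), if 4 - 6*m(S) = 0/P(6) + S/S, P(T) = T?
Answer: -159/2 ≈ -79.500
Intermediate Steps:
o(C, v) = 2*C
y(W) = 3 - W
g(H) = √3*√H (g(H) = √(H + 2*H) = √(3*H) = √3*√H)
m(S) = ½ (m(S) = ⅔ - (0/6 + S/S)/6 = ⅔ - (0*(⅙) + 1)/6 = ⅔ - (0 + 1)/6 = ⅔ - ⅙*1 = ⅔ - ⅙ = ½)
m(g(-3)) + y(-5)*(-10) = ½ + (3 - 1*(-5))*(-10) = ½ + (3 + 5)*(-10) = ½ + 8*(-10) = ½ - 80 = -159/2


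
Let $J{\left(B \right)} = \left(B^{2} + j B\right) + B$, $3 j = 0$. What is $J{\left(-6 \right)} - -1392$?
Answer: $1422$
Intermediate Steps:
$j = 0$ ($j = \frac{1}{3} \cdot 0 = 0$)
$J{\left(B \right)} = B + B^{2}$ ($J{\left(B \right)} = \left(B^{2} + 0 B\right) + B = \left(B^{2} + 0\right) + B = B^{2} + B = B + B^{2}$)
$J{\left(-6 \right)} - -1392 = - 6 \left(1 - 6\right) - -1392 = \left(-6\right) \left(-5\right) + 1392 = 30 + 1392 = 1422$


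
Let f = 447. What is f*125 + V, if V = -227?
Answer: 55648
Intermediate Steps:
f*125 + V = 447*125 - 227 = 55875 - 227 = 55648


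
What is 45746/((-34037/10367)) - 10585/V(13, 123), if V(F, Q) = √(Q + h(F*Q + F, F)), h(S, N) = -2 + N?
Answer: -474248782/34037 - 10585*√134/134 ≈ -14848.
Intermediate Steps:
V(F, Q) = √(-2 + F + Q) (V(F, Q) = √(Q + (-2 + F)) = √(-2 + F + Q))
45746/((-34037/10367)) - 10585/V(13, 123) = 45746/((-34037/10367)) - 10585/√(-2 + 13 + 123) = 45746/((-34037*1/10367)) - 10585*√134/134 = 45746/(-34037/10367) - 10585*√134/134 = 45746*(-10367/34037) - 10585*√134/134 = -474248782/34037 - 10585*√134/134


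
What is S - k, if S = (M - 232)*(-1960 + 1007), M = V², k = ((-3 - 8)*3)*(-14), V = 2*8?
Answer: -23334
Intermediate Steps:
V = 16
k = 462 (k = -11*3*(-14) = -33*(-14) = 462)
M = 256 (M = 16² = 256)
S = -22872 (S = (256 - 232)*(-1960 + 1007) = 24*(-953) = -22872)
S - k = -22872 - 1*462 = -22872 - 462 = -23334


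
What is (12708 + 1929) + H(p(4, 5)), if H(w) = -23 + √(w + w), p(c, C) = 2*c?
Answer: 14618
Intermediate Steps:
H(w) = -23 + √2*√w (H(w) = -23 + √(2*w) = -23 + √2*√w)
(12708 + 1929) + H(p(4, 5)) = (12708 + 1929) + (-23 + √2*√(2*4)) = 14637 + (-23 + √2*√8) = 14637 + (-23 + √2*(2*√2)) = 14637 + (-23 + 4) = 14637 - 19 = 14618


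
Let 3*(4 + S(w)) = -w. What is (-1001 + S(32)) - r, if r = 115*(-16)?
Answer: 2473/3 ≈ 824.33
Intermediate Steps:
S(w) = -4 - w/3 (S(w) = -4 + (-w)/3 = -4 - w/3)
r = -1840
(-1001 + S(32)) - r = (-1001 + (-4 - ⅓*32)) - 1*(-1840) = (-1001 + (-4 - 32/3)) + 1840 = (-1001 - 44/3) + 1840 = -3047/3 + 1840 = 2473/3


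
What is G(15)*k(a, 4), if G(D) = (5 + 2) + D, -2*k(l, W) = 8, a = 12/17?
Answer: -88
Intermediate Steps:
a = 12/17 (a = 12*(1/17) = 12/17 ≈ 0.70588)
k(l, W) = -4 (k(l, W) = -½*8 = -4)
G(D) = 7 + D
G(15)*k(a, 4) = (7 + 15)*(-4) = 22*(-4) = -88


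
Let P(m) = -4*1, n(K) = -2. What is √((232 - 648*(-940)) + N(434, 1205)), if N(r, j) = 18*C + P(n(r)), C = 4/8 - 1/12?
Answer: √2437422/2 ≈ 780.61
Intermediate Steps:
C = 5/12 (C = 4*(⅛) - 1*1/12 = ½ - 1/12 = 5/12 ≈ 0.41667)
P(m) = -4
N(r, j) = 7/2 (N(r, j) = 18*(5/12) - 4 = 15/2 - 4 = 7/2)
√((232 - 648*(-940)) + N(434, 1205)) = √((232 - 648*(-940)) + 7/2) = √((232 + 609120) + 7/2) = √(609352 + 7/2) = √(1218711/2) = √2437422/2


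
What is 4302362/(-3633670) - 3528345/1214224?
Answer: -9022436286619/2206044661040 ≈ -4.0899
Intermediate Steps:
4302362/(-3633670) - 3528345/1214224 = 4302362*(-1/3633670) - 3528345*1/1214224 = -2151181/1816835 - 3528345/1214224 = -9022436286619/2206044661040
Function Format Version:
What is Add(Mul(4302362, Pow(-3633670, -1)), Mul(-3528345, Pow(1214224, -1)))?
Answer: Rational(-9022436286619, 2206044661040) ≈ -4.0899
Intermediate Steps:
Add(Mul(4302362, Pow(-3633670, -1)), Mul(-3528345, Pow(1214224, -1))) = Add(Mul(4302362, Rational(-1, 3633670)), Mul(-3528345, Rational(1, 1214224))) = Add(Rational(-2151181, 1816835), Rational(-3528345, 1214224)) = Rational(-9022436286619, 2206044661040)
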